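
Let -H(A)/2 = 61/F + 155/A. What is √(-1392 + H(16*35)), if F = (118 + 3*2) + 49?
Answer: I*√32691892002/4844 ≈ 37.326*I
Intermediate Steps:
F = 173 (F = (118 + 6) + 49 = 124 + 49 = 173)
H(A) = -122/173 - 310/A (H(A) = -2*(61/173 + 155/A) = -122/173 - 310/A)
√(-1392 + H(16*35)) = √(-1392 + (-122/173 - 310/(16*35))) = √(-1392 + (-122/173 - 310/560)) = √(-1392 + (-122/173 - 310*1/560)) = √(-1392 + (-122/173 - 31/56)) = √(-1392 - 12195/9688) = √(-13497891/9688) = I*√32691892002/4844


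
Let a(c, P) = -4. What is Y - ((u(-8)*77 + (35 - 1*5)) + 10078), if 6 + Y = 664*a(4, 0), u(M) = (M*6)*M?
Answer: -42338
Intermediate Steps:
u(M) = 6*M² (u(M) = (6*M)*M = 6*M²)
Y = -2662 (Y = -6 + 664*(-4) = -6 - 2656 = -2662)
Y - ((u(-8)*77 + (35 - 1*5)) + 10078) = -2662 - (((6*(-8)²)*77 + (35 - 1*5)) + 10078) = -2662 - (((6*64)*77 + (35 - 5)) + 10078) = -2662 - ((384*77 + 30) + 10078) = -2662 - ((29568 + 30) + 10078) = -2662 - (29598 + 10078) = -2662 - 1*39676 = -2662 - 39676 = -42338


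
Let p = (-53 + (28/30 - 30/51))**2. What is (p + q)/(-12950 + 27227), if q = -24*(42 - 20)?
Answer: 145951129/928361925 ≈ 0.15721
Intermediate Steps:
p = 180284329/65025 (p = (-53 + (28*(1/30) - 30*1/51))**2 = (-53 + (14/15 - 10/17))**2 = (-53 + 88/255)**2 = (-13427/255)**2 = 180284329/65025 ≈ 2772.5)
q = -528 (q = -24*22 = -528)
(p + q)/(-12950 + 27227) = (180284329/65025 - 528)/(-12950 + 27227) = (145951129/65025)/14277 = (145951129/65025)*(1/14277) = 145951129/928361925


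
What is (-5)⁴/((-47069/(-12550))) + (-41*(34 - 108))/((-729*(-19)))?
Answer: 108786588596/651952719 ≈ 166.86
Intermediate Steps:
(-5)⁴/((-47069/(-12550))) + (-41*(34 - 108))/((-729*(-19))) = 625/((-47069*(-1/12550))) - 41*(-74)/13851 = 625/(47069/12550) + 3034*(1/13851) = 625*(12550/47069) + 3034/13851 = 7843750/47069 + 3034/13851 = 108786588596/651952719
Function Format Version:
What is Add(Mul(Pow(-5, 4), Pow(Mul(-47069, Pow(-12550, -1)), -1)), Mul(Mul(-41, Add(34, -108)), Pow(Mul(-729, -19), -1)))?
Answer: Rational(108786588596, 651952719) ≈ 166.86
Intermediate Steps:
Add(Mul(Pow(-5, 4), Pow(Mul(-47069, Pow(-12550, -1)), -1)), Mul(Mul(-41, Add(34, -108)), Pow(Mul(-729, -19), -1))) = Add(Mul(625, Pow(Mul(-47069, Rational(-1, 12550)), -1)), Mul(Mul(-41, -74), Pow(13851, -1))) = Add(Mul(625, Pow(Rational(47069, 12550), -1)), Mul(3034, Rational(1, 13851))) = Add(Mul(625, Rational(12550, 47069)), Rational(3034, 13851)) = Add(Rational(7843750, 47069), Rational(3034, 13851)) = Rational(108786588596, 651952719)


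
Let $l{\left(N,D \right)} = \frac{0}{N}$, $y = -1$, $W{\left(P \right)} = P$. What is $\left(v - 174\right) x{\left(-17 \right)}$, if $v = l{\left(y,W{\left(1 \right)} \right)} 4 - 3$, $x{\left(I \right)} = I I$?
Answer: $-51153$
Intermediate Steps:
$x{\left(I \right)} = I^{2}$
$l{\left(N,D \right)} = 0$
$v = -3$ ($v = 0 \cdot 4 - 3 = 0 - 3 = -3$)
$\left(v - 174\right) x{\left(-17 \right)} = \left(-3 - 174\right) \left(-17\right)^{2} = \left(-177\right) 289 = -51153$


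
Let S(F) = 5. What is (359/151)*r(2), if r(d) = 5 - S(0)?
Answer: 0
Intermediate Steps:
r(d) = 0 (r(d) = 5 - 1*5 = 5 - 5 = 0)
(359/151)*r(2) = (359/151)*0 = 0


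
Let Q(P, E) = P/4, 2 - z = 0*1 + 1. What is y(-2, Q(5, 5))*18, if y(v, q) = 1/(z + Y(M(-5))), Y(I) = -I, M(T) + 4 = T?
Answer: 9/5 ≈ 1.8000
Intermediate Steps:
M(T) = -4 + T
z = 1 (z = 2 - (0*1 + 1) = 2 - (0 + 1) = 2 - 1*1 = 2 - 1 = 1)
Q(P, E) = P/4 (Q(P, E) = P*(¼) = P/4)
y(v, q) = ⅒ (y(v, q) = 1/(1 - (-4 - 5)) = 1/(1 - 1*(-9)) = 1/(1 + 9) = 1/10 = ⅒)
y(-2, Q(5, 5))*18 = (⅒)*18 = 9/5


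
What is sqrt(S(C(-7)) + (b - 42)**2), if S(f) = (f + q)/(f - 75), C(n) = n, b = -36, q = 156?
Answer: sqrt(40896598)/82 ≈ 77.988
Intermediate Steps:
S(f) = (156 + f)/(-75 + f) (S(f) = (f + 156)/(f - 75) = (156 + f)/(-75 + f))
sqrt(S(C(-7)) + (b - 42)**2) = sqrt((156 - 7)/(-75 - 7) + (-36 - 42)**2) = sqrt(149/(-82) + (-78)**2) = sqrt(-1/82*149 + 6084) = sqrt(-149/82 + 6084) = sqrt(498739/82) = sqrt(40896598)/82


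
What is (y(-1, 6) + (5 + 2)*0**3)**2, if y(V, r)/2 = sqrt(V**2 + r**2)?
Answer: 148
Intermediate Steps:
y(V, r) = 2*sqrt(V**2 + r**2)
(y(-1, 6) + (5 + 2)*0**3)**2 = (2*sqrt((-1)**2 + 6**2) + (5 + 2)*0**3)**2 = (2*sqrt(1 + 36) + 7*0)**2 = (2*sqrt(37) + 0)**2 = (2*sqrt(37))**2 = 148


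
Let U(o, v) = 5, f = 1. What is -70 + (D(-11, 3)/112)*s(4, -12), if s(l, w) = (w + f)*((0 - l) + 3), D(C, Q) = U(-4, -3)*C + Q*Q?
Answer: -4173/56 ≈ -74.518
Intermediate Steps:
D(C, Q) = Q² + 5*C (D(C, Q) = 5*C + Q*Q = 5*C + Q² = Q² + 5*C)
s(l, w) = (1 + w)*(3 - l) (s(l, w) = (w + 1)*((0 - l) + 3) = (1 + w)*(-l + 3) = (1 + w)*(3 - l))
-70 + (D(-11, 3)/112)*s(4, -12) = -70 + ((3² + 5*(-11))/112)*(3 - 1*4 + 3*(-12) - 1*4*(-12)) = -70 + ((9 - 55)*(1/112))*(3 - 4 - 36 + 48) = -70 - 46*1/112*11 = -70 - 23/56*11 = -70 - 253/56 = -4173/56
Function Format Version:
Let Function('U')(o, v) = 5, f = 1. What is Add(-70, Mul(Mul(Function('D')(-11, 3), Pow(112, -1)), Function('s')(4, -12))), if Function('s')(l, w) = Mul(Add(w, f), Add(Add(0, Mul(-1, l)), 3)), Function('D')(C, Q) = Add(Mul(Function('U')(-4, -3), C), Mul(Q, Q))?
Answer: Rational(-4173, 56) ≈ -74.518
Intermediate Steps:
Function('D')(C, Q) = Add(Pow(Q, 2), Mul(5, C)) (Function('D')(C, Q) = Add(Mul(5, C), Mul(Q, Q)) = Add(Mul(5, C), Pow(Q, 2)) = Add(Pow(Q, 2), Mul(5, C)))
Function('s')(l, w) = Mul(Add(1, w), Add(3, Mul(-1, l))) (Function('s')(l, w) = Mul(Add(w, 1), Add(Add(0, Mul(-1, l)), 3)) = Mul(Add(1, w), Add(Mul(-1, l), 3)) = Mul(Add(1, w), Add(3, Mul(-1, l))))
Add(-70, Mul(Mul(Function('D')(-11, 3), Pow(112, -1)), Function('s')(4, -12))) = Add(-70, Mul(Mul(Add(Pow(3, 2), Mul(5, -11)), Pow(112, -1)), Add(3, Mul(-1, 4), Mul(3, -12), Mul(-1, 4, -12)))) = Add(-70, Mul(Mul(Add(9, -55), Rational(1, 112)), Add(3, -4, -36, 48))) = Add(-70, Mul(Mul(-46, Rational(1, 112)), 11)) = Add(-70, Mul(Rational(-23, 56), 11)) = Add(-70, Rational(-253, 56)) = Rational(-4173, 56)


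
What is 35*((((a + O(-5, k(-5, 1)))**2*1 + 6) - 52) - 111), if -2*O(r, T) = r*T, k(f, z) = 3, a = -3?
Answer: -19145/4 ≈ -4786.3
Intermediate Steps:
O(r, T) = -T*r/2 (O(r, T) = -r*T/2 = -T*r/2)
35*((((a + O(-5, k(-5, 1)))**2*1 + 6) - 52) - 111) = 35*((((-3 - 1/2*3*(-5))**2*1 + 6) - 52) - 111) = 35*((((-3 + 15/2)**2*1 + 6) - 52) - 111) = 35*((((9/2)**2*1 + 6) - 52) - 111) = 35*((((81/4)*1 + 6) - 52) - 111) = 35*(((81/4 + 6) - 52) - 111) = 35*((105/4 - 52) - 111) = 35*(-103/4 - 111) = 35*(-547/4) = -19145/4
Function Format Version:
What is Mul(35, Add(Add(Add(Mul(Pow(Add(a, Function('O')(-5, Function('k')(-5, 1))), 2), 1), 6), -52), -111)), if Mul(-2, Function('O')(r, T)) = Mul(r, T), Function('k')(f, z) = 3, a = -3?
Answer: Rational(-19145, 4) ≈ -4786.3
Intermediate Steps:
Function('O')(r, T) = Mul(Rational(-1, 2), T, r) (Function('O')(r, T) = Mul(Rational(-1, 2), Mul(r, T)) = Mul(Rational(-1, 2), Mul(T, r)) = Mul(Rational(-1, 2), T, r))
Mul(35, Add(Add(Add(Mul(Pow(Add(a, Function('O')(-5, Function('k')(-5, 1))), 2), 1), 6), -52), -111)) = Mul(35, Add(Add(Add(Mul(Pow(Add(-3, Mul(Rational(-1, 2), 3, -5)), 2), 1), 6), -52), -111)) = Mul(35, Add(Add(Add(Mul(Pow(Add(-3, Rational(15, 2)), 2), 1), 6), -52), -111)) = Mul(35, Add(Add(Add(Mul(Pow(Rational(9, 2), 2), 1), 6), -52), -111)) = Mul(35, Add(Add(Add(Mul(Rational(81, 4), 1), 6), -52), -111)) = Mul(35, Add(Add(Add(Rational(81, 4), 6), -52), -111)) = Mul(35, Add(Add(Rational(105, 4), -52), -111)) = Mul(35, Add(Rational(-103, 4), -111)) = Mul(35, Rational(-547, 4)) = Rational(-19145, 4)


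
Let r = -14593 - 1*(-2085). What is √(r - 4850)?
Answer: I*√17358 ≈ 131.75*I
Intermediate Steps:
r = -12508 (r = -14593 + 2085 = -12508)
√(r - 4850) = √(-12508 - 4850) = √(-17358) = I*√17358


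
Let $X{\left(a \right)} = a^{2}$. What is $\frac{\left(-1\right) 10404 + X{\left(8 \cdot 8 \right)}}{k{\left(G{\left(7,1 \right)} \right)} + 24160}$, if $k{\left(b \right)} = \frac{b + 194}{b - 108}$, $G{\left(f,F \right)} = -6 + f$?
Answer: $- \frac{674956}{2584925} \approx -0.26111$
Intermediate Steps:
$k{\left(b \right)} = \frac{194 + b}{-108 + b}$
$\frac{\left(-1\right) 10404 + X{\left(8 \cdot 8 \right)}}{k{\left(G{\left(7,1 \right)} \right)} + 24160} = \frac{\left(-1\right) 10404 + \left(8 \cdot 8\right)^{2}}{\frac{194 + \left(-6 + 7\right)}{-108 + \left(-6 + 7\right)} + 24160} = \frac{-10404 + 64^{2}}{\frac{194 + 1}{-108 + 1} + 24160} = \frac{-10404 + 4096}{\frac{1}{-107} \cdot 195 + 24160} = - \frac{6308}{\left(- \frac{1}{107}\right) 195 + 24160} = - \frac{6308}{- \frac{195}{107} + 24160} = - \frac{6308}{\frac{2584925}{107}} = \left(-6308\right) \frac{107}{2584925} = - \frac{674956}{2584925}$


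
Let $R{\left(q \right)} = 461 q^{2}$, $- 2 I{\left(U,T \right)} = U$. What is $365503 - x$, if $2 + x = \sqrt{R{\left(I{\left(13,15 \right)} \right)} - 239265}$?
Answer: $365505 - \frac{i \sqrt{879151}}{2} \approx 3.6551 \cdot 10^{5} - 468.82 i$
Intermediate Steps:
$I{\left(U,T \right)} = - \frac{U}{2}$
$x = -2 + \frac{i \sqrt{879151}}{2}$ ($x = -2 + \sqrt{461 \left(\left(- \frac{1}{2}\right) 13\right)^{2} - 239265} = -2 + \sqrt{461 \left(- \frac{13}{2}\right)^{2} - 239265} = -2 + \sqrt{461 \cdot \frac{169}{4} - 239265} = -2 + \sqrt{\frac{77909}{4} - 239265} = -2 + \sqrt{- \frac{879151}{4}} = -2 + \frac{i \sqrt{879151}}{2} \approx -2.0 + 468.82 i$)
$365503 - x = 365503 - \left(-2 + \frac{i \sqrt{879151}}{2}\right) = 365503 + \left(2 - \frac{i \sqrt{879151}}{2}\right) = 365505 - \frac{i \sqrt{879151}}{2}$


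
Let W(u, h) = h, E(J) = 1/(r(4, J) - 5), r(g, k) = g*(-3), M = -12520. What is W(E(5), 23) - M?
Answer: 12543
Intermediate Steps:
r(g, k) = -3*g
E(J) = -1/17 (E(J) = 1/(-3*4 - 5) = 1/(-12 - 5) = 1/(-17) = -1/17)
W(E(5), 23) - M = 23 - 1*(-12520) = 23 + 12520 = 12543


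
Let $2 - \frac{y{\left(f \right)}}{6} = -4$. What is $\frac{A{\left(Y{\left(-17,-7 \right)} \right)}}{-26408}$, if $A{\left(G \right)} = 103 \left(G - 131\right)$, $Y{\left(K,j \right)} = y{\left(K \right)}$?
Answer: $\frac{9785}{26408} \approx 0.37053$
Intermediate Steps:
$y{\left(f \right)} = 36$ ($y{\left(f \right)} = 12 - -24 = 12 + 24 = 36$)
$Y{\left(K,j \right)} = 36$
$A{\left(G \right)} = -13493 + 103 G$ ($A{\left(G \right)} = 103 \left(-131 + G\right) = -13493 + 103 G$)
$\frac{A{\left(Y{\left(-17,-7 \right)} \right)}}{-26408} = \frac{-13493 + 103 \cdot 36}{-26408} = \left(-13493 + 3708\right) \left(- \frac{1}{26408}\right) = \left(-9785\right) \left(- \frac{1}{26408}\right) = \frac{9785}{26408}$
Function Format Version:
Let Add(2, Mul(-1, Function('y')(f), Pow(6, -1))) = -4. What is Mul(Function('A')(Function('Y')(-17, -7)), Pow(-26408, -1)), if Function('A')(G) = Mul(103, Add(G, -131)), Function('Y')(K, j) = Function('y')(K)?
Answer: Rational(9785, 26408) ≈ 0.37053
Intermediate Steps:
Function('y')(f) = 36 (Function('y')(f) = Add(12, Mul(-6, -4)) = Add(12, 24) = 36)
Function('Y')(K, j) = 36
Function('A')(G) = Add(-13493, Mul(103, G)) (Function('A')(G) = Mul(103, Add(-131, G)) = Add(-13493, Mul(103, G)))
Mul(Function('A')(Function('Y')(-17, -7)), Pow(-26408, -1)) = Mul(Add(-13493, Mul(103, 36)), Pow(-26408, -1)) = Mul(Add(-13493, 3708), Rational(-1, 26408)) = Mul(-9785, Rational(-1, 26408)) = Rational(9785, 26408)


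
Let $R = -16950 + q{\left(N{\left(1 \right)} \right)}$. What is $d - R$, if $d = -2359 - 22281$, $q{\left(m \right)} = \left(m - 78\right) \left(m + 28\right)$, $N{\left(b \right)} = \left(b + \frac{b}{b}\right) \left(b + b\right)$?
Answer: $-5322$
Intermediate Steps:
$N{\left(b \right)} = 2 b \left(1 + b\right)$ ($N{\left(b \right)} = \left(b + 1\right) 2 b = \left(1 + b\right) 2 b = 2 b \left(1 + b\right)$)
$q{\left(m \right)} = \left(-78 + m\right) \left(28 + m\right)$
$d = -24640$ ($d = -2359 - 22281 = -24640$)
$R = -19318$ ($R = -16950 - \left(2184 - 4 \left(1 + 1\right)^{2} + 50 \cdot 2 \cdot 1 \left(1 + 1\right)\right) = -16950 - \left(2184 - 16 + 50 \cdot 2 \cdot 1 \cdot 2\right) = -16950 - \left(2384 - 16\right) = -16950 - 2368 = -19318$)
$d - R = -24640 - -19318 = -24640 + 19318 = -5322$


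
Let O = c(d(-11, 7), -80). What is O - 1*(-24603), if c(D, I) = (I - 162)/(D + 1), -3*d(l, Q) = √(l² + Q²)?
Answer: 3963261/161 + 726*√170/161 ≈ 24675.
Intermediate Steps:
d(l, Q) = -√(Q² + l²)/3 (d(l, Q) = -√(l² + Q²)/3 = -√(Q² + l²)/3)
c(D, I) = (-162 + I)/(1 + D)
O = -242/(1 - √170/3) (O = (-162 - 80)/(1 - √(7² + (-11)²)/3) = -242/(1 - √(49 + 121)/3) = -242/(1 - √170/3) ≈ 72.322)
O - 1*(-24603) = (2178/161 + 726*√170/161) - 1*(-24603) = (2178/161 + 726*√170/161) + 24603 = 3963261/161 + 726*√170/161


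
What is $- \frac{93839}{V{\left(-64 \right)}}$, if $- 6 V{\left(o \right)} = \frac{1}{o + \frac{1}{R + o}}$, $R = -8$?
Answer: $- \frac{432503951}{12} \approx -3.6042 \cdot 10^{7}$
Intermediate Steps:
$V{\left(o \right)} = - \frac{1}{6 \left(o + \frac{1}{-8 + o}\right)}$
$- \frac{93839}{V{\left(-64 \right)}} = - \frac{93839}{\frac{1}{6} \frac{1}{1 + \left(-64\right)^{2} - -512} \left(8 - -64\right)} = - \frac{93839}{\frac{1}{6} \frac{1}{1 + 4096 + 512} \left(8 + 64\right)} = - \frac{93839}{\frac{1}{6} \cdot \frac{1}{4609} \cdot 72} = - \frac{93839}{\frac{12}{4609}} = \left(-93839\right) \frac{4609}{12} = - \frac{432503951}{12}$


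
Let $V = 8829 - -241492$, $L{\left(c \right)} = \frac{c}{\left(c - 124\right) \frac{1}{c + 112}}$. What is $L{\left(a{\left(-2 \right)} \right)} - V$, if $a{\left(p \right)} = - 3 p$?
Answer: $-250327$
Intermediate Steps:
$L{\left(c \right)} = \frac{c \left(112 + c\right)}{-124 + c}$ ($L{\left(c \right)} = \frac{c}{\left(-124 + c\right) \frac{1}{112 + c}} = \frac{c}{\frac{1}{112 + c} \left(-124 + c\right)} = c \frac{112 + c}{-124 + c} = \frac{c \left(112 + c\right)}{-124 + c}$)
$V = 250321$ ($V = 8829 + 241492 = 250321$)
$L{\left(a{\left(-2 \right)} \right)} - V = \frac{\left(-3\right) \left(-2\right) \left(112 - -6\right)}{-124 - -6} - 250321 = \frac{6 \left(112 + 6\right)}{-124 + 6} - 250321 = 6 \frac{1}{-118} \cdot 118 - 250321 = 6 \left(- \frac{1}{118}\right) 118 - 250321 = -6 - 250321 = -250327$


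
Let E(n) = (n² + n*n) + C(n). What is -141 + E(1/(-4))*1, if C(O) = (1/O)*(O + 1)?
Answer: -1151/8 ≈ -143.88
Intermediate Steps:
C(O) = (1 + O)/O
E(n) = 2*n² + (1 + n)/n (E(n) = (n² + n*n) + (1 + n)/n = (n² + n²) + (1 + n)/n = 2*n² + (1 + n)/n)
-141 + E(1/(-4))*1 = -141 + ((1 + 1/(-4) + 2*(1/(-4))³)/(1/(-4)))*1 = -141 + ((1 - ¼ + 2*(-¼)³)/(-¼))*1 = -141 - 4*(1 - ¼ + 2*(-1/64))*1 = -141 - 4*(1 - ¼ - 1/32)*1 = -141 - 4*23/32*1 = -141 - 23/8*1 = -141 - 23/8 = -1151/8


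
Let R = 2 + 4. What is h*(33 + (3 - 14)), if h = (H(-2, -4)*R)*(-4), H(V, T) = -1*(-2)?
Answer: -1056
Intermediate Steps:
R = 6
H(V, T) = 2
h = -48 (h = (2*6)*(-4) = 12*(-4) = -48)
h*(33 + (3 - 14)) = -48*(33 + (3 - 14)) = -48*(33 - 11) = -48*22 = -1056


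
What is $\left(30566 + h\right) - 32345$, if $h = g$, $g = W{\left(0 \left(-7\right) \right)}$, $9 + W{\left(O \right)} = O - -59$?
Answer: $-1729$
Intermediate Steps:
$W{\left(O \right)} = 50 + O$ ($W{\left(O \right)} = -9 + \left(O - -59\right) = -9 + \left(O + 59\right) = -9 + \left(59 + O\right) = 50 + O$)
$g = 50$ ($g = 50 + 0 \left(-7\right) = 50 + 0 = 50$)
$h = 50$
$\left(30566 + h\right) - 32345 = \left(30566 + 50\right) - 32345 = 30616 - 32345 = -1729$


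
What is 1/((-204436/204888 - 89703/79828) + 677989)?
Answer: 2044474908/1386127161051853 ≈ 1.4750e-6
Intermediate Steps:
1/((-204436/204888 - 89703/79828) + 677989) = 1/((-204436*1/204888 - 89703*1/79828) + 677989) = 1/((-51109/51222 - 89703/79828) + 677989) = 1/(-4337348159/2044474908 + 677989) = 1/(1386127161051853/2044474908) = 2044474908/1386127161051853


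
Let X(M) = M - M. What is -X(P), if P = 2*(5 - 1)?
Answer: 0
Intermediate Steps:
P = 8 (P = 2*4 = 8)
X(M) = 0
-X(P) = -1*0 = 0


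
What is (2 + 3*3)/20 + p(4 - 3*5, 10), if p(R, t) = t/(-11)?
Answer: -79/220 ≈ -0.35909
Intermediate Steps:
p(R, t) = -t/11 (p(R, t) = t*(-1/11) = -t/11)
(2 + 3*3)/20 + p(4 - 3*5, 10) = (2 + 3*3)/20 - 1/11*10 = (2 + 9)*(1/20) - 10/11 = 11*(1/20) - 10/11 = 11/20 - 10/11 = -79/220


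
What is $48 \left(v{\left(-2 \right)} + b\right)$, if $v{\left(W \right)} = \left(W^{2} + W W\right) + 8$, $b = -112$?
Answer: $-4608$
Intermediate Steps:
$v{\left(W \right)} = 8 + 2 W^{2}$ ($v{\left(W \right)} = \left(W^{2} + W^{2}\right) + 8 = 2 W^{2} + 8 = 8 + 2 W^{2}$)
$48 \left(v{\left(-2 \right)} + b\right) = 48 \left(\left(8 + 2 \left(-2\right)^{2}\right) - 112\right) = 48 \left(\left(8 + 2 \cdot 4\right) - 112\right) = 48 \left(\left(8 + 8\right) - 112\right) = 48 \left(16 - 112\right) = 48 \left(-96\right) = -4608$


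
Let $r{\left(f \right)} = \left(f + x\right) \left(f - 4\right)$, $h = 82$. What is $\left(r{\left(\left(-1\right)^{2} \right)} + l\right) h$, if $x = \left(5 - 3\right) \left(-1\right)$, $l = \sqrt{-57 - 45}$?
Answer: $246 + 82 i \sqrt{102} \approx 246.0 + 828.16 i$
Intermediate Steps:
$l = i \sqrt{102}$ ($l = \sqrt{-102} = i \sqrt{102} \approx 10.1 i$)
$x = -2$ ($x = 2 \left(-1\right) = -2$)
$r{\left(f \right)} = \left(-4 + f\right) \left(-2 + f\right)$ ($r{\left(f \right)} = \left(f - 2\right) \left(f - 4\right) = \left(-2 + f\right) \left(-4 + f\right) = \left(-4 + f\right) \left(-2 + f\right)$)
$\left(r{\left(\left(-1\right)^{2} \right)} + l\right) h = \left(\left(8 + \left(\left(-1\right)^{2}\right)^{2} - 6 \left(-1\right)^{2}\right) + i \sqrt{102}\right) 82 = \left(\left(8 + 1^{2} - 6\right) + i \sqrt{102}\right) 82 = \left(\left(8 + 1 - 6\right) + i \sqrt{102}\right) 82 = \left(3 + i \sqrt{102}\right) 82 = 246 + 82 i \sqrt{102}$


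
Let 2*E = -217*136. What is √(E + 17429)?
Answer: 9*√33 ≈ 51.701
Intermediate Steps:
E = -14756 (E = (-217*136)/2 = (½)*(-29512) = -14756)
√(E + 17429) = √(-14756 + 17429) = √2673 = 9*√33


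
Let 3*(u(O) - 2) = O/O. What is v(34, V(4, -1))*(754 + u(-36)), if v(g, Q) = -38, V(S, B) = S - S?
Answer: -86222/3 ≈ -28741.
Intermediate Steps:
V(S, B) = 0
u(O) = 7/3 (u(O) = 2 + (O/O)/3 = 2 + (⅓)*1 = 2 + ⅓ = 7/3)
v(34, V(4, -1))*(754 + u(-36)) = -38*(754 + 7/3) = -38*2269/3 = -86222/3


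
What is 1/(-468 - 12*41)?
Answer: -1/960 ≈ -0.0010417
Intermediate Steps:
1/(-468 - 12*41) = 1/(-468 - 492) = 1/(-960) = -1/960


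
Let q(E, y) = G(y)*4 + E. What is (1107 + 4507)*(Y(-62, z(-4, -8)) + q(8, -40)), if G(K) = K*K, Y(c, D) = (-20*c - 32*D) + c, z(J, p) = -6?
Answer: 43665692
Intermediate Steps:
Y(c, D) = -32*D - 19*c (Y(c, D) = (-32*D - 20*c) + c = -32*D - 19*c)
G(K) = K²
q(E, y) = E + 4*y² (q(E, y) = y²*4 + E = 4*y² + E = E + 4*y²)
(1107 + 4507)*(Y(-62, z(-4, -8)) + q(8, -40)) = (1107 + 4507)*((-32*(-6) - 19*(-62)) + (8 + 4*(-40)²)) = 5614*((192 + 1178) + (8 + 4*1600)) = 5614*(1370 + (8 + 6400)) = 5614*(1370 + 6408) = 5614*7778 = 43665692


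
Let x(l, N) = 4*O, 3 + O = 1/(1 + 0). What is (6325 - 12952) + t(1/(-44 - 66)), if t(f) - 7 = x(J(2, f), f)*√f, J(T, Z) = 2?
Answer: -6620 - 4*I*√110/55 ≈ -6620.0 - 0.76277*I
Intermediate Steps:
O = -2 (O = -3 + 1/(1 + 0) = -3 + 1/1 = -3 + 1 = -2)
x(l, N) = -8 (x(l, N) = 4*(-2) = -8)
t(f) = 7 - 8*√f
(6325 - 12952) + t(1/(-44 - 66)) = (6325 - 12952) + (7 - 8*I*√110/110) = -6627 + (7 - 8*I*√110/110) = -6627 + (7 - 4*I*√110/55) = -6620 - 4*I*√110/55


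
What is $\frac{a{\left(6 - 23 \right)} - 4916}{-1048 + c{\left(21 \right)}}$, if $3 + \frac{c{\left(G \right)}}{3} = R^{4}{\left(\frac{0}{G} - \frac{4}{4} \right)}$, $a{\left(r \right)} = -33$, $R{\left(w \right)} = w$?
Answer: $\frac{4949}{1054} \approx 4.6954$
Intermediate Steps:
$c{\left(G \right)} = -6$ ($c{\left(G \right)} = -9 + 3 \left(\frac{0}{G} - \frac{4}{4}\right)^{4} = -9 + 3 \left(0 - 1\right)^{4} = -9 + 3 \left(-1\right)^{4} = -9 + 3 \cdot 1 = -9 + 3 = -6$)
$\frac{a{\left(6 - 23 \right)} - 4916}{-1048 + c{\left(21 \right)}} = \frac{-33 - 4916}{-1048 - 6} = - \frac{4949}{-1054} = \left(-4949\right) \left(- \frac{1}{1054}\right) = \frac{4949}{1054}$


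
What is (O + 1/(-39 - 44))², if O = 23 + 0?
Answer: 3640464/6889 ≈ 528.45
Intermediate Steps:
O = 23
(O + 1/(-39 - 44))² = (23 + 1/(-39 - 44))² = (23 + 1/(-83))² = (23 - 1/83)² = (1908/83)² = 3640464/6889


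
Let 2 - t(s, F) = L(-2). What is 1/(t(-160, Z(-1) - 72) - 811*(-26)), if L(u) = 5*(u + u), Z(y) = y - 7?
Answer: 1/21108 ≈ 4.7375e-5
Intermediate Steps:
Z(y) = -7 + y
L(u) = 10*u (L(u) = 5*(2*u) = 10*u)
t(s, F) = 22 (t(s, F) = 2 - 10*(-2) = 2 - 1*(-20) = 2 + 20 = 22)
1/(t(-160, Z(-1) - 72) - 811*(-26)) = 1/(22 - 811*(-26)) = 1/(22 + 21086) = 1/21108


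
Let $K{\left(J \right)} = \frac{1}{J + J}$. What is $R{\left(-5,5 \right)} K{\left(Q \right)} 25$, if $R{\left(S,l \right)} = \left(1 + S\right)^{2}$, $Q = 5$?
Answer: $40$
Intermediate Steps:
$K{\left(J \right)} = \frac{1}{2 J}$
$R{\left(-5,5 \right)} K{\left(Q \right)} 25 = \left(1 - 5\right)^{2} \frac{1}{2 \cdot 5} \cdot 25 = \left(-4\right)^{2} \cdot \frac{1}{2} \cdot \frac{1}{5} \cdot 25 = 16 \cdot \frac{1}{10} \cdot 25 = \frac{8}{5} \cdot 25 = 40$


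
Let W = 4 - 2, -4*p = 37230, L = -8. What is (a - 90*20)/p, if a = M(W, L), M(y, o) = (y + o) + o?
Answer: 3628/18615 ≈ 0.19490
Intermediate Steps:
p = -18615/2 (p = -1/4*37230 = -18615/2 ≈ -9307.5)
W = 2
M(y, o) = y + 2*o (M(y, o) = (o + y) + o = y + 2*o)
a = -14 (a = 2 + 2*(-8) = 2 - 16 = -14)
(a - 90*20)/p = (-14 - 90*20)/(-18615/2) = (-14 - 1800)*(-2/18615) = -1814*(-2/18615) = 3628/18615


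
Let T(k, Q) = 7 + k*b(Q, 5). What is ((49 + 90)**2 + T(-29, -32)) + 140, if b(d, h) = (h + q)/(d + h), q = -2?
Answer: 175241/9 ≈ 19471.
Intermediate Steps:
b(d, h) = (-2 + h)/(d + h) (b(d, h) = (h - 2)/(d + h) = (-2 + h)/(d + h))
T(k, Q) = 7 + 3*k/(5 + Q) (T(k, Q) = 7 + k*((-2 + 5)/(Q + 5)) = 7 + k*(3/(5 + Q)) = 7 + 3*k/(5 + Q))
((49 + 90)**2 + T(-29, -32)) + 140 = ((49 + 90)**2 + (35 + 3*(-29) + 7*(-32))/(5 - 32)) + 140 = (139**2 + (35 - 87 - 224)/(-27)) + 140 = (19321 - 1/27*(-276)) + 140 = (19321 + 92/9) + 140 = 173981/9 + 140 = 175241/9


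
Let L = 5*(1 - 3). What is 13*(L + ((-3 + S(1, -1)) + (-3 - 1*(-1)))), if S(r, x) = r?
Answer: -182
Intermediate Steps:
L = -10 (L = 5*(-2) = -10)
13*(L + ((-3 + S(1, -1)) + (-3 - 1*(-1)))) = 13*(-10 + ((-3 + 1) + (-3 - 1*(-1)))) = 13*(-10 + (-2 + (-3 + 1))) = 13*(-10 + (-2 - 2)) = 13*(-10 - 4) = 13*(-14) = -182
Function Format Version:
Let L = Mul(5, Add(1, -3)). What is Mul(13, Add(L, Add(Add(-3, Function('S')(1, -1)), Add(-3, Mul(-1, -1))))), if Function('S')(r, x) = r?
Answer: -182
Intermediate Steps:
L = -10 (L = Mul(5, -2) = -10)
Mul(13, Add(L, Add(Add(-3, Function('S')(1, -1)), Add(-3, Mul(-1, -1))))) = Mul(13, Add(-10, Add(Add(-3, 1), Add(-3, Mul(-1, -1))))) = Mul(13, Add(-10, Add(-2, Add(-3, 1)))) = Mul(13, Add(-10, Add(-2, -2))) = Mul(13, Add(-10, -4)) = Mul(13, -14) = -182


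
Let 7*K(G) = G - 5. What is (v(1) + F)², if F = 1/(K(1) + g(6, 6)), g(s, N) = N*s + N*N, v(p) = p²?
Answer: 257049/250000 ≈ 1.0282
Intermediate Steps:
K(G) = -5/7 + G/7 (K(G) = (G - 5)/7 = (-5 + G)/7 = -5/7 + G/7)
g(s, N) = N² + N*s (g(s, N) = N*s + N² = N² + N*s)
F = 7/500 (F = 1/((-5/7 + (⅐)*1) + 6*(6 + 6)) = 1/((-5/7 + ⅐) + 6*12) = 1/(-4/7 + 72) = 1/(500/7) = 7/500 ≈ 0.014000)
(v(1) + F)² = (1² + 7/500)² = (1 + 7/500)² = (507/500)² = 257049/250000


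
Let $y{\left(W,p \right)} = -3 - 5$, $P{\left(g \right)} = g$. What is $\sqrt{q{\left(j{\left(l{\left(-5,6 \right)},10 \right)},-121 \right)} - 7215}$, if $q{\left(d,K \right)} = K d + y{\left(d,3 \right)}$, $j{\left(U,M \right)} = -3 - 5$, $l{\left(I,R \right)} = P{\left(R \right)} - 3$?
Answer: $3 i \sqrt{695} \approx 79.089 i$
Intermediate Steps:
$y{\left(W,p \right)} = -8$
$l{\left(I,R \right)} = -3 + R$ ($l{\left(I,R \right)} = R - 3 = -3 + R$)
$j{\left(U,M \right)} = -8$
$q{\left(d,K \right)} = -8 + K d$ ($q{\left(d,K \right)} = K d - 8 = -8 + K d$)
$\sqrt{q{\left(j{\left(l{\left(-5,6 \right)},10 \right)},-121 \right)} - 7215} = \sqrt{\left(-8 - -968\right) - 7215} = \sqrt{\left(-8 + 968\right) - 7215} = \sqrt{960 - 7215} = \sqrt{-6255} = 3 i \sqrt{695}$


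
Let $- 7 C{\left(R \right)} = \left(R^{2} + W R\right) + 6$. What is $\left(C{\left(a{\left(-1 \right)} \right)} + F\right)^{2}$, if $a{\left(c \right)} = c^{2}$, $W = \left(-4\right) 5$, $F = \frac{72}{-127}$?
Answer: $\frac{1315609}{790321} \approx 1.6647$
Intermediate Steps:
$F = - \frac{72}{127}$ ($F = 72 \left(- \frac{1}{127}\right) = - \frac{72}{127} \approx -0.56693$)
$W = -20$
$C{\left(R \right)} = - \frac{6}{7} - \frac{R^{2}}{7} + \frac{20 R}{7}$ ($C{\left(R \right)} = - \frac{\left(R^{2} - 20 R\right) + 6}{7} = - \frac{6 + R^{2} - 20 R}{7} = - \frac{6}{7} - \frac{R^{2}}{7} + \frac{20 R}{7}$)
$\left(C{\left(a{\left(-1 \right)} \right)} + F\right)^{2} = \left(\left(- \frac{6}{7} - \frac{\left(\left(-1\right)^{2}\right)^{2}}{7} + \frac{20 \left(-1\right)^{2}}{7}\right) - \frac{72}{127}\right)^{2} = \left(\left(- \frac{6}{7} - \frac{1^{2}}{7} + \frac{20}{7} \cdot 1\right) - \frac{72}{127}\right)^{2} = \left(\left(- \frac{6}{7} - \frac{1}{7} + \frac{20}{7}\right) - \frac{72}{127}\right)^{2} = \left(\frac{13}{7} - \frac{72}{127}\right)^{2} = \left(\frac{1147}{889}\right)^{2} = \frac{1315609}{790321}$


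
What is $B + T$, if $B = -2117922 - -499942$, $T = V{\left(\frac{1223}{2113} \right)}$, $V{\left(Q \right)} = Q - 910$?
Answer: $- \frac{3420713347}{2113} \approx -1.6189 \cdot 10^{6}$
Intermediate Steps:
$V{\left(Q \right)} = -910 + Q$
$T = - \frac{1921607}{2113}$ ($T = -910 + \frac{1223}{2113} = - \frac{1921607}{2113} \approx -909.42$)
$B = -1617980$ ($B = -2117922 + 499942 = -1617980$)
$B + T = -1617980 - \frac{1921607}{2113} = - \frac{3420713347}{2113}$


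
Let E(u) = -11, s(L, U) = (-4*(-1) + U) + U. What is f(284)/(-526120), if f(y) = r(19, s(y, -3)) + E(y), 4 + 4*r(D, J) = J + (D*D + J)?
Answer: -309/2104480 ≈ -0.00014683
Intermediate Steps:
s(L, U) = 4 + 2*U (s(L, U) = (4 + U) + U = 4 + 2*U)
r(D, J) = -1 + J/2 + D²/4 (r(D, J) = -1 + (J + (D*D + J))/4 = -1 + (J + (D² + J))/4 = -1 + (J + (J + D²))/4 = -1 + (D² + 2*J)/4 = -1 + (J/2 + D²/4) = -1 + J/2 + D²/4)
f(y) = 309/4 (f(y) = (-1 + (4 + 2*(-3))/2 + (¼)*19²) - 11 = (-1 + (4 - 6)/2 + (¼)*361) - 11 = (-1 + (½)*(-2) + 361/4) - 11 = (-1 - 1 + 361/4) - 11 = 353/4 - 11 = 309/4)
f(284)/(-526120) = (309/4)/(-526120) = (309/4)*(-1/526120) = -309/2104480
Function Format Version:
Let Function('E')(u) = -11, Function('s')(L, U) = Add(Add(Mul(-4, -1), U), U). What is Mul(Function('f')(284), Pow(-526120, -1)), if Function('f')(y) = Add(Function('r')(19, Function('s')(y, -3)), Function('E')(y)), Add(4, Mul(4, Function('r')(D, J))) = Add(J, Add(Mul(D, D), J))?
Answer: Rational(-309, 2104480) ≈ -0.00014683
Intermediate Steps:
Function('s')(L, U) = Add(4, Mul(2, U)) (Function('s')(L, U) = Add(Add(4, U), U) = Add(4, Mul(2, U)))
Function('r')(D, J) = Add(-1, Mul(Rational(1, 2), J), Mul(Rational(1, 4), Pow(D, 2))) (Function('r')(D, J) = Add(-1, Mul(Rational(1, 4), Add(J, Add(Mul(D, D), J)))) = Add(-1, Mul(Rational(1, 4), Add(J, Add(Pow(D, 2), J)))) = Add(-1, Mul(Rational(1, 4), Add(J, Add(J, Pow(D, 2))))) = Add(-1, Mul(Rational(1, 4), Add(Pow(D, 2), Mul(2, J)))) = Add(-1, Add(Mul(Rational(1, 2), J), Mul(Rational(1, 4), Pow(D, 2)))) = Add(-1, Mul(Rational(1, 2), J), Mul(Rational(1, 4), Pow(D, 2))))
Function('f')(y) = Rational(309, 4) (Function('f')(y) = Add(Add(-1, Mul(Rational(1, 2), Add(4, Mul(2, -3))), Mul(Rational(1, 4), Pow(19, 2))), -11) = Add(Add(-1, Mul(Rational(1, 2), Add(4, -6)), Mul(Rational(1, 4), 361)), -11) = Add(Add(-1, Mul(Rational(1, 2), -2), Rational(361, 4)), -11) = Add(Add(-1, -1, Rational(361, 4)), -11) = Add(Rational(353, 4), -11) = Rational(309, 4))
Mul(Function('f')(284), Pow(-526120, -1)) = Mul(Rational(309, 4), Pow(-526120, -1)) = Mul(Rational(309, 4), Rational(-1, 526120)) = Rational(-309, 2104480)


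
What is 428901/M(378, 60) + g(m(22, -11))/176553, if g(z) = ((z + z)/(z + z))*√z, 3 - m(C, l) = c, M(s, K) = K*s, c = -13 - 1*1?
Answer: 142967/7560 + √17/176553 ≈ 18.911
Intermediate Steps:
c = -14 (c = -13 - 1 = -14)
m(C, l) = 17 (m(C, l) = 3 - 1*(-14) = 3 + 14 = 17)
g(z) = √z (g(z) = ((2*z)/((2*z)))*√z = ((2*z)*(1/(2*z)))*√z = 1*√z = √z)
428901/M(378, 60) + g(m(22, -11))/176553 = 428901/((60*378)) + √17/176553 = 428901/22680 + √17*(1/176553) = 428901*(1/22680) + √17/176553 = 142967/7560 + √17/176553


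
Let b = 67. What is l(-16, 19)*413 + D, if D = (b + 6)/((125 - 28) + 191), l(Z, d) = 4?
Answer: 475849/288 ≈ 1652.3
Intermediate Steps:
D = 73/288 (D = (67 + 6)/((125 - 28) + 191) = 73/(97 + 191) = 73/288 ≈ 0.25347)
l(-16, 19)*413 + D = 4*413 + 73/288 = 1652 + 73/288 = 475849/288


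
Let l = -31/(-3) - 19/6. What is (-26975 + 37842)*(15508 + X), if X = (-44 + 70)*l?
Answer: 511650961/3 ≈ 1.7055e+8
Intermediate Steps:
l = 43/6 (l = -31*(-1/3) - 19*1/6 = 31/3 - 19/6 = 43/6 ≈ 7.1667)
X = 559/3 (X = (-44 + 70)*(43/6) = 26*(43/6) = 559/3 ≈ 186.33)
(-26975 + 37842)*(15508 + X) = (-26975 + 37842)*(15508 + 559/3) = 10867*(47083/3) = 511650961/3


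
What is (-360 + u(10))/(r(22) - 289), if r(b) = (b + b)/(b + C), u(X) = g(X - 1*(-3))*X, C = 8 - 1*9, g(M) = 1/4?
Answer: 3003/2410 ≈ 1.2461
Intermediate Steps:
g(M) = 1/4
C = -1 (C = 8 - 9 = -1)
u(X) = X/4
r(b) = 2*b/(-1 + b) (r(b) = (b + b)/(b - 1) = (2*b)/(-1 + b) = 2*b/(-1 + b))
(-360 + u(10))/(r(22) - 289) = (-360 + (1/4)*10)/(2*22/(-1 + 22) - 289) = (-360 + 5/2)/(2*22/21 - 289) = -715/(2*(2*22*(1/21) - 289)) = -715/(2*(44/21 - 289)) = -715/(2*(-6025/21)) = -715/2*(-21/6025) = 3003/2410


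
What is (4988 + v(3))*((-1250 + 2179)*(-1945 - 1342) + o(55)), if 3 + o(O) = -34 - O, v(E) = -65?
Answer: -15033438945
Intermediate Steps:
o(O) = -37 - O (o(O) = -3 + (-34 - O) = -37 - O)
(4988 + v(3))*((-1250 + 2179)*(-1945 - 1342) + o(55)) = (4988 - 65)*((-1250 + 2179)*(-1945 - 1342) + (-37 - 1*55)) = 4923*(929*(-3287) + (-37 - 55)) = 4923*(-3053623 - 92) = 4923*(-3053715) = -15033438945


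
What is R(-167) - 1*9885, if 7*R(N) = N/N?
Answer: -69194/7 ≈ -9884.9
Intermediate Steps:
R(N) = 1/7 (R(N) = (N/N)/7 = (1/7)*1 = 1/7)
R(-167) - 1*9885 = 1/7 - 1*9885 = 1/7 - 9885 = -69194/7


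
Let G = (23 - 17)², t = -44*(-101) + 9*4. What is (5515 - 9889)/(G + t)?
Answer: -2187/2258 ≈ -0.96856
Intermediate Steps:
t = 4480 (t = 4444 + 36 = 4480)
G = 36 (G = 6² = 36)
(5515 - 9889)/(G + t) = (5515 - 9889)/(36 + 4480) = -4374/4516 = -4374*1/4516 = -2187/2258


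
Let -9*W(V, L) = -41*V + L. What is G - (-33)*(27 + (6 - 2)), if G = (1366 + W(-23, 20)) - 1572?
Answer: 710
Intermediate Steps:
W(V, L) = -L/9 + 41*V/9 (W(V, L) = -(-41*V + L)/9 = -(L - 41*V)/9 = -L/9 + 41*V/9)
G = -313 (G = (1366 + (-1/9*20 + (41/9)*(-23))) - 1572 = (1366 + (-20/9 - 943/9)) - 1572 = (1366 - 107) - 1572 = 1259 - 1572 = -313)
G - (-33)*(27 + (6 - 2)) = -313 - (-33)*(27 + (6 - 2)) = -313 - (-33)*(27 + 4) = -313 - (-33)*31 = -313 - 1*(-1023) = -313 + 1023 = 710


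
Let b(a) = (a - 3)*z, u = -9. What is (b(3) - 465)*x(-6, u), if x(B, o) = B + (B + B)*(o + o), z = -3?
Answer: -97650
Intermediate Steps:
b(a) = 9 - 3*a (b(a) = (a - 3)*(-3) = (-3 + a)*(-3) = 9 - 3*a)
x(B, o) = B + 4*B*o (x(B, o) = B + (2*B)*(2*o) = B + 4*B*o)
(b(3) - 465)*x(-6, u) = ((9 - 3*3) - 465)*(-6*(1 + 4*(-9))) = ((9 - 9) - 465)*(-6*(1 - 36)) = (0 - 465)*(-6*(-35)) = -465*210 = -97650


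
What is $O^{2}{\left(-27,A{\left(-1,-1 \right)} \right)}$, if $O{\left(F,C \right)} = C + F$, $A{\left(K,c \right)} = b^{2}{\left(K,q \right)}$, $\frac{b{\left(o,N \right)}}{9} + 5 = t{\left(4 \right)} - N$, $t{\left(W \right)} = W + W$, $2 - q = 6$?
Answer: $15539364$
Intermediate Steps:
$q = -4$ ($q = 2 - 6 = -4$)
$t{\left(W \right)} = 2 W$
$b{\left(o,N \right)} = 27 - 9 N$ ($b{\left(o,N \right)} = -45 + 9 \left(2 \cdot 4 - N\right) = -45 + 9 \left(8 - N\right) = -45 - \left(-72 + 9 N\right) = 27 - 9 N$)
$A{\left(K,c \right)} = 3969$ ($A{\left(K,c \right)} = \left(27 - -36\right)^{2} = \left(27 + 36\right)^{2} = 63^{2} = 3969$)
$O^{2}{\left(-27,A{\left(-1,-1 \right)} \right)} = \left(3969 - 27\right)^{2} = 3942^{2} = 15539364$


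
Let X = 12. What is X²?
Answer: 144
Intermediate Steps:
X² = 12² = 144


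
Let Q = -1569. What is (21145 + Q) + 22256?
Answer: 41832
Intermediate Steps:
(21145 + Q) + 22256 = (21145 - 1569) + 22256 = 19576 + 22256 = 41832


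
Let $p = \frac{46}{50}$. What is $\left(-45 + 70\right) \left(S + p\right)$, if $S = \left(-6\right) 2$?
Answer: $-277$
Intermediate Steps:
$p = \frac{23}{25}$ ($p = 46 \cdot \frac{1}{50} = \frac{23}{25} \approx 0.92$)
$S = -12$
$\left(-45 + 70\right) \left(S + p\right) = \left(-45 + 70\right) \left(-12 + \frac{23}{25}\right) = 25 \left(- \frac{277}{25}\right) = -277$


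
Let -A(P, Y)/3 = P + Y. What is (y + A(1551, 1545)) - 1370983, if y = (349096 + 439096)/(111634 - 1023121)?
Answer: -1258099861169/911487 ≈ -1.3803e+6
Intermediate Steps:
A(P, Y) = -3*P - 3*Y (A(P, Y) = -3*(P + Y) = -3*P - 3*Y)
y = -788192/911487 (y = 788192/(-911487) = 788192*(-1/911487) = -788192/911487 ≈ -0.86473)
(y + A(1551, 1545)) - 1370983 = (-788192/911487 + (-3*1551 - 3*1545)) - 1370983 = (-788192/911487 + (-4653 - 4635)) - 1370983 = (-788192/911487 - 9288) - 1370983 = -8466679448/911487 - 1370983 = -1258099861169/911487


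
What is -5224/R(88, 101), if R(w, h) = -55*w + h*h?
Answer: -5224/5361 ≈ -0.97445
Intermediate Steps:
R(w, h) = h² - 55*w (R(w, h) = -55*w + h² = h² - 55*w)
-5224/R(88, 101) = -5224/(101² - 55*88) = -5224/(10201 - 4840) = -5224/5361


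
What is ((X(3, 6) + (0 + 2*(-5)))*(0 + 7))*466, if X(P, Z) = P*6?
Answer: 26096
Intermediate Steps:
X(P, Z) = 6*P
((X(3, 6) + (0 + 2*(-5)))*(0 + 7))*466 = ((6*3 + (0 + 2*(-5)))*(0 + 7))*466 = ((18 + (0 - 10))*7)*466 = ((18 - 10)*7)*466 = (8*7)*466 = 56*466 = 26096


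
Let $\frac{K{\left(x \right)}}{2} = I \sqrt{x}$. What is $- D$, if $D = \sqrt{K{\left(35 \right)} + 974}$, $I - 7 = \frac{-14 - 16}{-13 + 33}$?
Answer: $- \sqrt{974 + 11 \sqrt{35}} \approx -32.235$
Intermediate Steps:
$I = \frac{11}{2}$ ($I = 7 + \frac{-14 - 16}{-13 + 33} = 7 - \frac{30}{20} = 7 - \frac{3}{2} = \frac{11}{2} \approx 5.5$)
$K{\left(x \right)} = 11 \sqrt{x}$ ($K{\left(x \right)} = 2 \frac{11 \sqrt{x}}{2} = 11 \sqrt{x}$)
$D = \sqrt{974 + 11 \sqrt{35}}$ ($D = \sqrt{11 \sqrt{35} + 974} = \sqrt{974 + 11 \sqrt{35}} \approx 32.235$)
$- D = - \sqrt{974 + 11 \sqrt{35}}$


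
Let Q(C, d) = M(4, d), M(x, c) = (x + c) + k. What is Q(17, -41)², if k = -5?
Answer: 1764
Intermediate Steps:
M(x, c) = -5 + c + x (M(x, c) = (x + c) - 5 = (c + x) - 5 = -5 + c + x)
Q(C, d) = -1 + d (Q(C, d) = -5 + d + 4 = -1 + d)
Q(17, -41)² = (-1 - 41)² = (-42)² = 1764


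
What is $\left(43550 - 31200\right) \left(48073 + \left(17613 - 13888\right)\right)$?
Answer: $639705300$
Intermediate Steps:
$\left(43550 - 31200\right) \left(48073 + \left(17613 - 13888\right)\right) = 12350 \left(48073 + 3725\right) = 12350 \cdot 51798 = 639705300$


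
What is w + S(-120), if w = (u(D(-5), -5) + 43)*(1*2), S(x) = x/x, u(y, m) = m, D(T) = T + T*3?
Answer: 77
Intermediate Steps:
D(T) = 4*T (D(T) = T + 3*T = 4*T)
S(x) = 1
w = 76 (w = (-5 + 43)*(1*2) = 38*2 = 76)
w + S(-120) = 76 + 1 = 77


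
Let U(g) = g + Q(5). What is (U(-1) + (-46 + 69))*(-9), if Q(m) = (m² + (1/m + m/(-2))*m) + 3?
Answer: -693/2 ≈ -346.50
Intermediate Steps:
Q(m) = 3 + m² + m*(1/m - m/2) (Q(m) = (m² + (1/m + m*(-½))*m) + 3 = (m² + (1/m - m/2)*m) + 3 = (m² + m*(1/m - m/2)) + 3 = 3 + m² + m*(1/m - m/2))
U(g) = 33/2 + g (U(g) = g + (4 + (½)*5²) = g + (4 + (½)*25) = g + (4 + 25/2) = g + 33/2 = 33/2 + g)
(U(-1) + (-46 + 69))*(-9) = ((33/2 - 1) + (-46 + 69))*(-9) = (31/2 + 23)*(-9) = (77/2)*(-9) = -693/2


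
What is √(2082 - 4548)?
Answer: 3*I*√274 ≈ 49.659*I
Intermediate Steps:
√(2082 - 4548) = √(-2466) = 3*I*√274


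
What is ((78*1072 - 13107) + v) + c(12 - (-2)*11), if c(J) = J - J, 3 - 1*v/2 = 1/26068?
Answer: 919092509/13034 ≈ 70515.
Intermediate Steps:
v = 78203/13034 (v = 6 - 2/26068 = 6 - 2*1/26068 = 6 - 1/13034 = 78203/13034 ≈ 5.9999)
c(J) = 0
((78*1072 - 13107) + v) + c(12 - (-2)*11) = ((78*1072 - 13107) + 78203/13034) + 0 = ((83616 - 13107) + 78203/13034) + 0 = (70509 + 78203/13034) + 0 = 919092509/13034 + 0 = 919092509/13034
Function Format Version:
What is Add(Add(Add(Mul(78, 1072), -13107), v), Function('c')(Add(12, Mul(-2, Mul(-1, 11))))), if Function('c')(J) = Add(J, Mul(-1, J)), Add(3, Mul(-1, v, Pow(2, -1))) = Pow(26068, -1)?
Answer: Rational(919092509, 13034) ≈ 70515.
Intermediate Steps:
v = Rational(78203, 13034) (v = Add(6, Mul(-2, Pow(26068, -1))) = Add(6, Mul(-2, Rational(1, 26068))) = Add(6, Rational(-1, 13034)) = Rational(78203, 13034) ≈ 5.9999)
Function('c')(J) = 0
Add(Add(Add(Mul(78, 1072), -13107), v), Function('c')(Add(12, Mul(-2, Mul(-1, 11))))) = Add(Add(Add(Mul(78, 1072), -13107), Rational(78203, 13034)), 0) = Add(Add(Add(83616, -13107), Rational(78203, 13034)), 0) = Add(Add(70509, Rational(78203, 13034)), 0) = Add(Rational(919092509, 13034), 0) = Rational(919092509, 13034)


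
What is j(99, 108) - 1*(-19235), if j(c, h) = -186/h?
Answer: 346199/18 ≈ 19233.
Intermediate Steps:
j(99, 108) - 1*(-19235) = -186/108 - 1*(-19235) = -186*1/108 + 19235 = -31/18 + 19235 = 346199/18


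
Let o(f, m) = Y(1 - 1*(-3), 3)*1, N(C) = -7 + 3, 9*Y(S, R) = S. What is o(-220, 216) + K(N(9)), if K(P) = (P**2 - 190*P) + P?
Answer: 6952/9 ≈ 772.44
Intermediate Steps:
Y(S, R) = S/9
N(C) = -4
o(f, m) = 4/9 (o(f, m) = ((1 - 1*(-3))/9)*1 = ((1 + 3)/9)*1 = ((1/9)*4)*1 = (4/9)*1 = 4/9)
K(P) = P**2 - 189*P
o(-220, 216) + K(N(9)) = 4/9 - 4*(-189 - 4) = 4/9 - 4*(-193) = 4/9 + 772 = 6952/9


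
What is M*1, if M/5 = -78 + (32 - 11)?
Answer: -285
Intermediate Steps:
M = -285 (M = 5*(-78 + (32 - 11)) = 5*(-78 + 21) = 5*(-57) = -285)
M*1 = -285*1 = -285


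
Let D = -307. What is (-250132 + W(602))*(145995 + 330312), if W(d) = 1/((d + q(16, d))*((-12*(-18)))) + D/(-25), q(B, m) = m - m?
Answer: -14343706325833391/120400 ≈ -1.1913e+11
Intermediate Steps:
q(B, m) = 0
W(d) = 307/25 + 1/(216*d) (W(d) = 1/((d + 0)*((-12*(-18)))) - 307/(-25) = 1/(d*216) - 307*(-1/25) = (1/216)/d + 307/25 = 1/(216*d) + 307/25 = 307/25 + 1/(216*d))
(-250132 + W(602))*(145995 + 330312) = (-250132 + (1/5400)*(25 + 66312*602)/602)*(145995 + 330312) = (-250132 + (1/5400)*(1/602)*(25 + 39919824))*476307 = (-250132 + (1/5400)*(1/602)*39919849)*476307 = (-250132 + 39919849/3250800)*476307 = -813089185751/3250800*476307 = -14343706325833391/120400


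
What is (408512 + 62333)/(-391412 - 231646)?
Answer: -470845/623058 ≈ -0.75570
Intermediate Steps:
(408512 + 62333)/(-391412 - 231646) = 470845/(-623058) = 470845*(-1/623058) = -470845/623058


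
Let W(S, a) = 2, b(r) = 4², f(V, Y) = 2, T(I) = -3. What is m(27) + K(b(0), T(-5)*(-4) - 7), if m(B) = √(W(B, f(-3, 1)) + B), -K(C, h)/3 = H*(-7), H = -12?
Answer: -252 + √29 ≈ -246.61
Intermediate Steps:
b(r) = 16
K(C, h) = -252 (K(C, h) = -(-36)*(-7) = -3*84 = -252)
m(B) = √(2 + B)
m(27) + K(b(0), T(-5)*(-4) - 7) = √(2 + 27) - 252 = √29 - 252 = -252 + √29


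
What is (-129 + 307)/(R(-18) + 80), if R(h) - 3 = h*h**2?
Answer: -178/5749 ≈ -0.030962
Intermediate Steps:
R(h) = 3 + h**3 (R(h) = 3 + h*h**2 = 3 + h**3)
(-129 + 307)/(R(-18) + 80) = (-129 + 307)/((3 + (-18)**3) + 80) = 178/((3 - 5832) + 80) = 178/(-5829 + 80) = 178/(-5749) = 178*(-1/5749) = -178/5749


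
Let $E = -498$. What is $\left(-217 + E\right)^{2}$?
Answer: $511225$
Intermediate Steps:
$\left(-217 + E\right)^{2} = \left(-217 - 498\right)^{2} = \left(-715\right)^{2} = 511225$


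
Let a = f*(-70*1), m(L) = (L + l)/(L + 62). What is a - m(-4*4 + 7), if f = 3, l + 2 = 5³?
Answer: -11244/53 ≈ -212.15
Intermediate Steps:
l = 123 (l = -2 + 5³ = -2 + 125 = 123)
m(L) = (123 + L)/(62 + L) (m(L) = (L + 123)/(L + 62) = (123 + L)/(62 + L))
a = -210 (a = 3*(-70*1) = 3*(-70) = -210)
a - m(-4*4 + 7) = -210 - (123 + (-4*4 + 7))/(62 + (-4*4 + 7)) = -210 - (123 + (-16 + 7))/(62 + (-16 + 7)) = -210 - (123 - 9)/(62 - 9) = -210 - 114/53 = -11244/53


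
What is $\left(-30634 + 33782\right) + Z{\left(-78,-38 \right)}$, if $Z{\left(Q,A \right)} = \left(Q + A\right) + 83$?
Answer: $3115$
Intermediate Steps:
$Z{\left(Q,A \right)} = 83 + A + Q$ ($Z{\left(Q,A \right)} = \left(A + Q\right) + 83 = 83 + A + Q$)
$\left(-30634 + 33782\right) + Z{\left(-78,-38 \right)} = \left(-30634 + 33782\right) - 33 = 3148 - 33 = 3115$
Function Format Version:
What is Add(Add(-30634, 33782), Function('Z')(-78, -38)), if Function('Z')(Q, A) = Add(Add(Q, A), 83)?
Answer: 3115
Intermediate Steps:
Function('Z')(Q, A) = Add(83, A, Q) (Function('Z')(Q, A) = Add(Add(A, Q), 83) = Add(83, A, Q))
Add(Add(-30634, 33782), Function('Z')(-78, -38)) = Add(Add(-30634, 33782), Add(83, -38, -78)) = Add(3148, -33) = 3115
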